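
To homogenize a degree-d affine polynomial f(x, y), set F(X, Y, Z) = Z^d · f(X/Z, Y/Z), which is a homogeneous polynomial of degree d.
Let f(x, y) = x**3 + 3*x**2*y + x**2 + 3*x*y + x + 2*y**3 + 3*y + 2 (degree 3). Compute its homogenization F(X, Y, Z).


F(X, Y, Z) = X**3 + 3*X**2*Y + X**2*Z + 3*X*Y*Z + X*Z**2 + 2*Y**3 + 3*Y*Z**2 + 2*Z**3

deg(f) = 3.
Substitute x = X/Z, y = Y/Z into f, then multiply by Z^3.
  monomial 1·x^3·y^0 ↦ 1·X^3·Y^0·Z^0.
  monomial 3·x^2·y^1 ↦ 3·X^2·Y^1·Z^0.
  monomial 1·x^2·y^0 ↦ 1·X^2·Y^0·Z^1.
  monomial 3·x^1·y^1 ↦ 3·X^1·Y^1·Z^1.
  monomial 1·x^1·y^0 ↦ 1·X^1·Y^0·Z^2.
  monomial 2·x^0·y^3 ↦ 2·X^0·Y^3·Z^0.
  monomial 3·x^0·y^1 ↦ 3·X^0·Y^1·Z^2.
  monomial 2·x^0·y^0 ↦ 2·X^0·Y^0·Z^3.
Collecting: F(X, Y, Z) = X**3 + 3*X**2*Y + X**2*Z + 3*X*Y*Z + X*Z**2 + 2*Y**3 + 3*Y*Z**2 + 2*Z**3.


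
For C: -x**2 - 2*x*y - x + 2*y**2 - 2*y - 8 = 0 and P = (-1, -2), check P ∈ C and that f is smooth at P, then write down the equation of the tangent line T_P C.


Tangent line at P: 5*x - 8*y - 11 = 0.

Step 1: f(-1, -2) = 0, so P lies on C.
Step 2: partial derivatives
  f_x(x, y) = -2*x - 2*y - 1, f_y(x, y) = -2*x + 4*y - 2.
  f_x(P) = 5, f_y(P) = -8 (gradient nonzero, so P is smooth).
Step 3: tangent line at P: 5·(x − -1) + -8·(y − -2) = 0.
Expanding: 5*x - 8*y - 11 = 0.


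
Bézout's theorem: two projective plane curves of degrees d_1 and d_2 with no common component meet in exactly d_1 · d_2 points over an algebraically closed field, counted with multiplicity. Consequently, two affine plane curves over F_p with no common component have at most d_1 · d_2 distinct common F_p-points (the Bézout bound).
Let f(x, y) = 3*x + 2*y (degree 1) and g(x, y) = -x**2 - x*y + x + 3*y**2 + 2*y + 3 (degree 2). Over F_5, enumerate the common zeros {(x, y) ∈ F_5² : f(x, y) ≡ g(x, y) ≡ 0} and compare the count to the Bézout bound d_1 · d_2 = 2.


Common zeros: ∅; count = 0; Bézout bound = 2.

deg(f) = 1, deg(g) = 2, so Bézout bound = 2.
Scan x ∈ F_5. For each x, list the y ∈ F_5 with f(x, y) ≡ 0 and those with g(x, y) ≡ 0 (mod 5); the common zeros in that column are the intersection.
  x = 0: f ≡ 0 at y ∈ {0}; g ≡ 0 at y ∈ ∅; common: ∅.
  x = 1: f ≡ 0 at y ∈ {1}; g ≡ 0 at y ∈ {4}; common: ∅.
  x = 2: f ≡ 0 at y ∈ {2}; g ≡ 0 at y ∈ ∅; common: ∅.
  x = 3: f ≡ 0 at y ∈ {3}; g ≡ 0 at y ∈ ∅; common: ∅.
  x = 4: f ≡ 0 at y ∈ {4}; g ≡ 0 at y ∈ ∅; common: ∅.
Collecting: common zeros = ∅, so the count is 0.
Comparison with the Bézout bound: 0 ≤ 2 = deg(f)·deg(g), as expected for curves with no common component (the affine F_5-count falls short of the bound because intersections may lie at infinity, over extension fields, or carry multiplicity).


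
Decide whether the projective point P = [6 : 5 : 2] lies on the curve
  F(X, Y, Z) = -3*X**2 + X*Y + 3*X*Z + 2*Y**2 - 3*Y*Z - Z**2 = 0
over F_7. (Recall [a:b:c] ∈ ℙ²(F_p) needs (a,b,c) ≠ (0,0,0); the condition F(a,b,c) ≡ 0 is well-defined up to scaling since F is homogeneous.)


F(6,5,2) ≡ 2 (mod 7); P is NOT on the curve.

Evaluate F(6, 5, 2) term-by-term (mod 7).
  -3*X**2 ↦ -3·36·1·1 = -108
  X*Y ↦ 1·6·5·1 = 30
  3*X*Z ↦ 3·6·1·2 = 36
  2*Y**2 ↦ 2·1·25·1 = 50
  -3*Y*Z ↦ -3·1·5·2 = -30
  -Z**2 ↦ -1·1·1·4 = -4
Sum: F(6, 5, 2) = (-108) + (30) + (36) + (50) + (-30) + (-4) = -26.
Reducing mod 7: -26 ≡ 2 (mod 7).
Since F(a, b, c) ≡ 2 ≠ 0 (mod 7), P does NOT lie on the curve.


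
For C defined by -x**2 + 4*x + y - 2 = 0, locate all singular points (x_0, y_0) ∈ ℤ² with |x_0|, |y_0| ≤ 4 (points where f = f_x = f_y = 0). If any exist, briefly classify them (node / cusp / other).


No singular points in the scanned grid; C is smooth there.

Compute partial derivatives:
  f_x = 4 - 2*x.
  f_y = 1.
f_y = 1 is a nonzero constant, so f_y never vanishes: no point (x, y) can satisfy f = f_x = f_y = 0. In particular no (x, y) ∈ {−4, ..., 4}² is singular; the curve is smooth.


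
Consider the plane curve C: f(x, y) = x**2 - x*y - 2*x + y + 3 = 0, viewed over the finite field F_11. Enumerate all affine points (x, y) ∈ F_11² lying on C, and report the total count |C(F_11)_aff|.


Affine F_11-points: {(0, 8), (2, 3), (3, 3), (4, 0), (5, 10), (6, 1), (7, 10), (8, 1), (9, 0), (10, 8)}; count = 10.

For each of the 121 pairs (x, y) ∈ F_11², evaluate f(x, y) mod 11. Record the zeros.
  x = 0: [0↦3, 1↦4, 2↦5, 3↦6, 4↦7, 5↦8, 6↦9, 7↦10, 8↦0, 9↦1, 10↦2]  zeros at y ∈ {8}
  x = 1: [0↦2, 1↦2, 2↦2, 3↦2, 4↦2, 5↦2, 6↦2, 7↦2, 8↦2, 9↦2, 10↦2]  zeros at y ∈ ∅
  x = 2: [0↦3, 1↦2, 2↦1, 3↦0, 4↦10, 5↦9, 6↦8, 7↦7, 8↦6, 9↦5, 10↦4]  zeros at y ∈ {3}
  x = 3: [0↦6, 1↦4, 2↦2, 3↦0, 4↦9, 5↦7, 6↦5, 7↦3, 8↦1, 9↦10, 10↦8]  zeros at y ∈ {3}
  x = 4: [0↦0, 1↦8, 2↦5, 3↦2, 4↦10, 5↦7, 6↦4, 7↦1, 8↦9, 9↦6, 10↦3]  zeros at y ∈ {0}
  x = 5: [0↦7, 1↦3, 2↦10, 3↦6, 4↦2, 5↦9, 6↦5, 7↦1, 8↦8, 9↦4, 10↦0]  zeros at y ∈ {10}
  x = 6: [0↦5, 1↦0, 2↦6, 3↦1, 4↦7, 5↦2, 6↦8, 7↦3, 8↦9, 9↦4, 10↦10]  zeros at y ∈ {1}
  x = 7: [0↦5, 1↦10, 2↦4, 3↦9, 4↦3, 5↦8, 6↦2, 7↦7, 8↦1, 9↦6, 10↦0]  zeros at y ∈ {10}
  x = 8: [0↦7, 1↦0, 2↦4, 3↦8, 4↦1, 5↦5, 6↦9, 7↦2, 8↦6, 9↦10, 10↦3]  zeros at y ∈ {1}
  x = 9: [0↦0, 1↦3, 2↦6, 3↦9, 4↦1, 5↦4, 6↦7, 7↦10, 8↦2, 9↦5, 10↦8]  zeros at y ∈ {0}
  x = 10: [0↦6, 1↦8, 2↦10, 3↦1, 4↦3, 5↦5, 6↦7, 7↦9, 8↦0, 9↦2, 10↦4]  zeros at y ∈ {8}
Collecting zeros: affine points = {(0, 8), (2, 3), (3, 3), (4, 0), (5, 10), (6, 1), (7, 10), (8, 1), (9, 0), (10, 8)}.
Total count |C(F_11)_aff| = 10.


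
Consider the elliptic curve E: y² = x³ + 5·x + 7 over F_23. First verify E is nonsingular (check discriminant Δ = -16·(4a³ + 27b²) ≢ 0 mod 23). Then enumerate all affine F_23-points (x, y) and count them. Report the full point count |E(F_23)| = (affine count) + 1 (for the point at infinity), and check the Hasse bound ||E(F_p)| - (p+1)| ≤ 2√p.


Affine points = {(1, 6), (1, 17), (2, 5), (2, 18), (3, 7), (3, 16), (6, 0), (11, 6), (11, 17), (12, 1), (12, 22), (18, 8), (18, 15), (21, 9), (21, 14), (22, 1), (22, 22)}; affine count = 17; |E(F_23)| = 18.

Discriminant check: Δ ∝ 4a³ + 27b² = 4·5³ + 27·7² = 4·125 + 27·49 ≡ 6 (mod 23). Nonzero ⇒ E is nonsingular.
For each x ∈ F_23, compute rhs = x³ + 5·x + 7 mod 23, then count y ∈ F_23 with y² ≡ rhs.
  x = 0: rhs = 7, matching y values: none (0 points).
  x = 1: rhs = 13, matching y values: 6, 17 (2 points).
  x = 2: rhs = 2, matching y values: 5, 18 (2 points).
  x = 3: rhs = 3, matching y values: 7, 16 (2 points).
  x = 4: rhs = 22, matching y values: none (0 points).
  x = 5: rhs = 19, matching y values: none (0 points).
  x = 6: rhs = 0, matching y values: 0 (1 points).
  x = 7: rhs = 17, matching y values: none (0 points).
  x = 8: rhs = 7, matching y values: none (0 points).
  x = 9: rhs = 22, matching y values: none (0 points).
  x = 10: rhs = 22, matching y values: none (0 points).
  x = 11: rhs = 13, matching y values: 6, 17 (2 points).
  x = 12: rhs = 1, matching y values: 1, 22 (2 points).
  x = 13: rhs = 15, matching y values: none (0 points).
  x = 14: rhs = 15, matching y values: none (0 points).
  x = 15: rhs = 7, matching y values: none (0 points).
  x = 16: rhs = 20, matching y values: none (0 points).
  x = 17: rhs = 14, matching y values: none (0 points).
  x = 18: rhs = 18, matching y values: 8, 15 (2 points).
  x = 19: rhs = 15, matching y values: none (0 points).
  x = 20: rhs = 11, matching y values: none (0 points).
  x = 21: rhs = 12, matching y values: 9, 14 (2 points).
  x = 22: rhs = 1, matching y values: 1, 22 (2 points).
Total affine count: 17.
Full point count |E(F_23)| = 17 + 1 = 18.
Hasse bound: |18 − (23+1)| = |-6| = 6 ≤ 2√23 ≈ 9.5917 ✓.


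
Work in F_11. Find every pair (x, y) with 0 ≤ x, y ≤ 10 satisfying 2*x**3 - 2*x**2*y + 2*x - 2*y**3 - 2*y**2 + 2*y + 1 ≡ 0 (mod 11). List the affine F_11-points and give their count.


Affine F_11-points: {(2, 1), (3, 5), (3, 6), (3, 10), (4, 4), (5, 1), (7, 3), (9, 2), (10, 8)}; count = 9.

For each of the 121 pairs (x, y) ∈ F_11², evaluate f(x, y) mod 11. Record the zeros.
  x = 0: [0↦1, 1↦10, 2↦3, 3↦1, 4↦3, 5↦8, 6↦4, 7↦1, 8↦9, 9↦5, 10↦10]  zeros at y ∈ ∅
  x = 1: [0↦5, 1↦1, 2↦3, 3↦10, 4↦10, 5↦2, 6↦7, 7↦2, 8↦8, 9↦2, 10↦5]  zeros at y ∈ ∅
  x = 2: [0↦10, 1↦0, 2↦7, 3↦8, 4↦2, 5↦10, 6↦9, 7↦9, 8↦9, 9↦8, 10↦5]  zeros at y ∈ {1}
  x = 3: [0↦6, 1↦8, 2↦5, 3↦7, 4↦2, 5↦0, 6↦0, 7↦1, 8↦2, 9↦2, 10↦0]  zeros at y ∈ {5, 6, 10}
  x = 4: [0↦5, 1↦4, 2↦9, 3↦8, 4↦0, 5↦6, 6↦3, 7↦1, 8↦10, 9↦7, 10↦2]  zeros at y ∈ {4}
  x = 5: [0↦8, 1↦0, 2↦9, 3↦1, 4↦8, 5↦7, 6↦8, 7↦10, 8↦1, 9↦2, 10↦1]  zeros at y ∈ {1}
  x = 6: [0↦5, 1↦8, 2↦6, 3↦9, 4↦5, 5↦4, 6↦5, 7↦7, 8↦9, 9↦10, 10↦9]  zeros at y ∈ ∅
  x = 7: [0↦8, 1↦7, 2↦1, 3↦0, 4↦3, 5↦9, 6↦6, 7↦4, 8↦2, 9↦10, 10↦5]  zeros at y ∈ {3}
  x = 8: [0↦7, 1↦9, 2↦6, 3↦8, 4↦3, 5↦1, 6↦1, 7↦2, 8↦3, 9↦3, 10↦1]  zeros at y ∈ ∅
  x = 9: [0↦3, 1↦4, 2↦0, 3↦1, 4↦6, 5↦3, 6↦2, 7↦2, 8↦2, 9↦1, 10↦9]  zeros at y ∈ {2}
  x = 10: [0↦8, 1↦4, 2↦6, 3↦2, 4↦2, 5↦5, 6↦10, 7↦5, 8↦0, 9↦5, 10↦8]  zeros at y ∈ {8}
Collecting zeros: affine points = {(2, 1), (3, 5), (3, 6), (3, 10), (4, 4), (5, 1), (7, 3), (9, 2), (10, 8)}.
Total count |C(F_11)_aff| = 9.


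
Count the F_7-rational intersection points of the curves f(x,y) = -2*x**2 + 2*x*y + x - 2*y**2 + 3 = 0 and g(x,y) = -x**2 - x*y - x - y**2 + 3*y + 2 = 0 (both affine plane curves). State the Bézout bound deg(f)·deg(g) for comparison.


Common zeros: {(5, 0), (5, 5)}; count = 2; Bézout bound = 4.

deg(f) = 2, deg(g) = 2, so Bézout bound = 4.
Scan x ∈ F_7. For each x, list the y ∈ F_7 with f(x, y) ≡ 0 and those with g(x, y) ≡ 0 (mod 7); the common zeros in that column are the intersection.
  x = 0: f ≡ 0 at y ∈ ∅; g ≡ 0 at y ∈ ∅; common: ∅.
  x = 1: f ≡ 0 at y ∈ ∅; g ≡ 0 at y ∈ {0, 2}; common: ∅.
  x = 2: f ≡ 0 at y ∈ ∅; g ≡ 0 at y ∈ ∅; common: ∅.
  x = 3: f ≡ 0 at y ∈ ∅; g ≡ 0 at y ∈ {2, 5}; common: ∅.
  x = 4: f ≡ 0 at y ∈ {5, 6}; g ≡ 0 at y ∈ ∅; common: ∅.
  x = 5: f ≡ 0 at y ∈ {0, 5}; g ≡ 0 at y ∈ {0, 5}; common: {0, 5}.
  x = 6: f ≡ 0 at y ∈ {0, 6}; g ≡ 0 at y ∈ ∅; common: ∅.
Collecting: common zeros = {(5, 0), (5, 5)}, so the count is 2.
Comparison with the Bézout bound: 2 ≤ 4 = deg(f)·deg(g), as expected for curves with no common component (the affine F_7-count falls short of the bound because intersections may lie at infinity, over extension fields, or carry multiplicity).


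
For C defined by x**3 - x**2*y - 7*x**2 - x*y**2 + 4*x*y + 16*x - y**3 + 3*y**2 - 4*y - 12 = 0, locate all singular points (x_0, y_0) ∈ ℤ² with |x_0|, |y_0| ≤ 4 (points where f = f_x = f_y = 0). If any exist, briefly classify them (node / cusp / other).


Singular points: {(2, 0)}; classification: node.

Compute partial derivatives:
  f_x = 3*x**2 - 2*x*y - 14*x - y**2 + 4*y + 16.
  f_y = -x**2 - 2*x*y + 4*x - 3*y**2 + 6*y - 4.
Scan x_0 ∈ {−4, ..., 4}. For each x_0, f_y(x_0, y) is a polynomial in y; find its integer roots y ∈ {−4, ..., 4}, then test f_x and f at those candidates.
  x = -4: f_y(-4, y) = -3*y**2 + 14*y - 36; no integer root y with |y| ≤ 4.
  x = -3: f_y(-3, y) = -3*y**2 + 12*y - 25; no integer root y with |y| ≤ 4.
  x = -2: f_y(-2, y) = -3*y**2 + 10*y - 16; no integer root y with |y| ≤ 4.
  x = -1: f_y(-1, y) = -3*y**2 + 8*y - 9; no integer root y with |y| ≤ 4.
  x = 0: f_y(0, y) = -3*y**2 + 6*y - 4; no integer root y with |y| ≤ 4.
  x = 1: f_y(1, y) = -3*y**2 + 4*y - 1; vanishes at y ∈ {1}. (1, 1): f_x = 6 ≠ 0.
  x = 2: f_y(2, y) = -3*y**2 + 2*y; vanishes at y ∈ {0}. (2, 0): f_x = 0, f = 0 — SINGULAR.
  x = 3: f_y(3, y) = -3*y**2 - 1; no integer root y with |y| ≤ 4.
  x = 4: f_y(4, y) = -3*y**2 - 2*y - 4; no integer root y with |y| ≤ 4.
Only singular point on the grid: (2, 0).
Classify: substitute x = 2 + u, y = 0 + v and expand: f = u**3 - u**2*v - u**2 - u*v**2 - v**3 + v**2.
No constant or linear terms (consistent with a singular point). Quadratic part: -u**2 + v**2. Cubic part: u**3 - u**2*v - u*v**2 - v**3.
The quadratic part v**2 - u**2 = (v − u)(v + u) splits into two distinct linear factors, so there are two distinct tangent lines y − 0 = ±(x − 2) — this is a node (ordinary double point).
Classification: node.


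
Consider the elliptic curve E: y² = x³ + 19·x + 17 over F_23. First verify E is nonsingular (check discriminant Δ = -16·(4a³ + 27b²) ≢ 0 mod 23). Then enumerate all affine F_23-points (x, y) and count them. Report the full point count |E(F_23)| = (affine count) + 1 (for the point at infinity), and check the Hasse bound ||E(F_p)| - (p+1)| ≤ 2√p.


Affine points = {(3, 3), (3, 20), (6, 5), (6, 18), (11, 4), (11, 19), (12, 8), (12, 15), (13, 0), (16, 1), (16, 22), (17, 3), (17, 20), (18, 2), (18, 21), (20, 5), (20, 18)}; affine count = 17; |E(F_23)| = 18.

Discriminant check: Δ ∝ 4a³ + 27b² = 4·19³ + 27·17² = 4·6859 + 27·289 ≡ 3 (mod 23). Nonzero ⇒ E is nonsingular.
For each x ∈ F_23, compute rhs = x³ + 19·x + 17 mod 23, then count y ∈ F_23 with y² ≡ rhs.
  x = 0: rhs = 17, matching y values: none (0 points).
  x = 1: rhs = 14, matching y values: none (0 points).
  x = 2: rhs = 17, matching y values: none (0 points).
  x = 3: rhs = 9, matching y values: 3, 20 (2 points).
  x = 4: rhs = 19, matching y values: none (0 points).
  x = 5: rhs = 7, matching y values: none (0 points).
  x = 6: rhs = 2, matching y values: 5, 18 (2 points).
  x = 7: rhs = 10, matching y values: none (0 points).
  x = 8: rhs = 14, matching y values: none (0 points).
  x = 9: rhs = 20, matching y values: none (0 points).
  x = 10: rhs = 11, matching y values: none (0 points).
  x = 11: rhs = 16, matching y values: 4, 19 (2 points).
  x = 12: rhs = 18, matching y values: 8, 15 (2 points).
  x = 13: rhs = 0, matching y values: 0 (1 points).
  x = 14: rhs = 14, matching y values: none (0 points).
  x = 15: rhs = 20, matching y values: none (0 points).
  x = 16: rhs = 1, matching y values: 1, 22 (2 points).
  x = 17: rhs = 9, matching y values: 3, 20 (2 points).
  x = 18: rhs = 4, matching y values: 2, 21 (2 points).
  x = 19: rhs = 15, matching y values: none (0 points).
  x = 20: rhs = 2, matching y values: 5, 18 (2 points).
  x = 21: rhs = 17, matching y values: none (0 points).
  x = 22: rhs = 20, matching y values: none (0 points).
Total affine count: 17.
Full point count |E(F_23)| = 17 + 1 = 18.
Hasse bound: |18 − (23+1)| = |-6| = 6 ≤ 2√23 ≈ 9.5917 ✓.


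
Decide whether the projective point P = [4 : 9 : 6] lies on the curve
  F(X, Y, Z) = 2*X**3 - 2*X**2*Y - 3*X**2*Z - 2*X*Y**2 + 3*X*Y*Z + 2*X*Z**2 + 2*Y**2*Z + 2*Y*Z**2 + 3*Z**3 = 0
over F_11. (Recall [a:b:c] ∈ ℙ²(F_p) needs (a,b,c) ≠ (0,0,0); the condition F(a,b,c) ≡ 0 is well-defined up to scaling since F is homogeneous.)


F(4,9,6) ≡ 7 (mod 11); P is NOT on the curve.

Evaluate F(4, 9, 6) term-by-term (mod 11).
  2*X**3 ↦ 2·64·1·1 = 128
  -2*X**2*Y ↦ -2·16·9·1 = -288
  -3*X**2*Z ↦ -3·16·1·6 = -288
  -2*X*Y**2 ↦ -2·4·81·1 = -648
  3*X*Y*Z ↦ 3·4·9·6 = 648
  2*X*Z**2 ↦ 2·4·1·36 = 288
  2*Y**2*Z ↦ 2·1·81·6 = 972
  2*Y*Z**2 ↦ 2·1·9·36 = 648
  3*Z**3 ↦ 3·1·1·216 = 648
Sum: F(4, 9, 6) = (128) + (-288) + (-288) + (-648) + (648) + (288) + (972) + (648) + (648) = 2108.
Reducing mod 11: 2108 ≡ 7 (mod 11).
Since F(a, b, c) ≡ 7 ≠ 0 (mod 11), P does NOT lie on the curve.


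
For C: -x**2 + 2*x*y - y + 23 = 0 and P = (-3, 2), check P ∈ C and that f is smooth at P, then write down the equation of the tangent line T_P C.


Tangent line at P: 10*x - 7*y + 44 = 0.

Step 1: f(-3, 2) = 0, so P lies on C.
Step 2: partial derivatives
  f_x(x, y) = -2*x + 2*y, f_y(x, y) = 2*x - 1.
  f_x(P) = 10, f_y(P) = -7 (gradient nonzero, so P is smooth).
Step 3: tangent line at P: 10·(x − -3) + -7·(y − 2) = 0.
Expanding: 10*x - 7*y + 44 = 0.


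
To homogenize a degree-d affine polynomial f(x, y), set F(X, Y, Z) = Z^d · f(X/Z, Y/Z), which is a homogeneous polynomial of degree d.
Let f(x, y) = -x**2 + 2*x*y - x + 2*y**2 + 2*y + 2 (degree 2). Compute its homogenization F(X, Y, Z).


F(X, Y, Z) = -X**2 + 2*X*Y - X*Z + 2*Y**2 + 2*Y*Z + 2*Z**2

deg(f) = 2.
Substitute x = X/Z, y = Y/Z into f, then multiply by Z^2.
  monomial -1·x^2·y^0 ↦ -1·X^2·Y^0·Z^0.
  monomial 2·x^1·y^1 ↦ 2·X^1·Y^1·Z^0.
  monomial -1·x^1·y^0 ↦ -1·X^1·Y^0·Z^1.
  monomial 2·x^0·y^2 ↦ 2·X^0·Y^2·Z^0.
  monomial 2·x^0·y^1 ↦ 2·X^0·Y^1·Z^1.
  monomial 2·x^0·y^0 ↦ 2·X^0·Y^0·Z^2.
Collecting: F(X, Y, Z) = -X**2 + 2*X*Y - X*Z + 2*Y**2 + 2*Y*Z + 2*Z**2.


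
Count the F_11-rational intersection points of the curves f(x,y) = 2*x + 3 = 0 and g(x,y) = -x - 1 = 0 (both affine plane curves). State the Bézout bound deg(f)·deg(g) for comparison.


Common zeros: ∅; count = 0; Bézout bound = 1.

deg(f) = 1, deg(g) = 1, so Bézout bound = 1.
Scan x ∈ F_11. For each x, list the y ∈ F_11 with f(x, y) ≡ 0 and those with g(x, y) ≡ 0 (mod 11); the common zeros in that column are the intersection.
  x = 0: f ≡ 0 at y ∈ ∅; g ≡ 0 at y ∈ ∅; common: ∅.
  x = 1: f ≡ 0 at y ∈ ∅; g ≡ 0 at y ∈ ∅; common: ∅.
  x = 2: f ≡ 0 at y ∈ ∅; g ≡ 0 at y ∈ ∅; common: ∅.
  x = 3: f ≡ 0 at y ∈ ∅; g ≡ 0 at y ∈ ∅; common: ∅.
  x = 4: f ≡ 0 at y ∈ {0, 1, 2, 3, 4, 5, 6, 7, 8, 9, 10}; g ≡ 0 at y ∈ ∅; common: ∅.
  x = 5: f ≡ 0 at y ∈ ∅; g ≡ 0 at y ∈ ∅; common: ∅.
  x = 6: f ≡ 0 at y ∈ ∅; g ≡ 0 at y ∈ ∅; common: ∅.
  x = 7: f ≡ 0 at y ∈ ∅; g ≡ 0 at y ∈ ∅; common: ∅.
  x = 8: f ≡ 0 at y ∈ ∅; g ≡ 0 at y ∈ ∅; common: ∅.
  x = 9: f ≡ 0 at y ∈ ∅; g ≡ 0 at y ∈ ∅; common: ∅.
  x = 10: f ≡ 0 at y ∈ ∅; g ≡ 0 at y ∈ {0, 1, 2, 3, 4, 5, 6, 7, 8, 9, 10}; common: ∅.
Collecting: common zeros = ∅, so the count is 0.
Comparison with the Bézout bound: 0 ≤ 1 = deg(f)·deg(g), as expected for curves with no common component (the affine F_11-count falls short of the bound because intersections may lie at infinity, over extension fields, or carry multiplicity).


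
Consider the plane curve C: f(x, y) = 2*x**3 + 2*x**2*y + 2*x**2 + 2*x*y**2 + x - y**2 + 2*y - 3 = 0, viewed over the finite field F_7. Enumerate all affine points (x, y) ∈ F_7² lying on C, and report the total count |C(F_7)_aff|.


Affine F_7-points: {(1, 1), (1, 2), (4, 0), (5, 3), (5, 6)}; count = 5.

For each of the 49 pairs (x, y) ∈ F_7², evaluate f(x, y) mod 7. Record the zeros.
  x = 0: [0↦4, 1↦5, 2↦4, 3↦1, 4↦3, 5↦3, 6↦1]  zeros at y ∈ ∅
  x = 1: [0↦2, 1↦0, 2↦0, 3↦2, 4↦6, 5↦5, 6↦6]  zeros at y ∈ {1, 2}
  x = 2: [0↦2, 1↦1, 2↦6, 3↦3, 4↦6, 5↦1, 6↦2]  zeros at y ∈ ∅
  x = 3: [0↦2, 1↦6, 2↦6, 3↦2, 4↦1, 5↦3, 6↦1]  zeros at y ∈ ∅
  x = 4: [0↦0, 1↦6, 2↦5, 3↦4, 4↦3, 5↦2, 6↦1]  zeros at y ∈ {0}
  x = 5: [0↦1, 1↦6, 2↦1, 3↦0, 4↦3, 5↦3, 6↦0]  zeros at y ∈ {3, 6}
  x = 6: [0↦3, 1↦4, 2↦6, 3↦2, 4↦6, 5↦4, 6↦3]  zeros at y ∈ ∅
Collecting zeros: affine points = {(1, 1), (1, 2), (4, 0), (5, 3), (5, 6)}.
Total count |C(F_7)_aff| = 5.


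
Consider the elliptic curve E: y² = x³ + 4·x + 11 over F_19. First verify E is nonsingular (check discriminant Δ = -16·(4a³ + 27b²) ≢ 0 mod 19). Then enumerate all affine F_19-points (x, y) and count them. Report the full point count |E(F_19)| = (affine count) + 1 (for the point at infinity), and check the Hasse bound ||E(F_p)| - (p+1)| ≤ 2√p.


Affine points = {(0, 7), (0, 12), (1, 4), (1, 15), (5, 2), (5, 17), (6, 2), (6, 17), (8, 2), (8, 17), (9, 4), (9, 15), (10, 5), (10, 14), (12, 1), (12, 18), (15, 8), (15, 11), (18, 5), (18, 14)}; affine count = 20; |E(F_19)| = 21.

Discriminant check: Δ ∝ 4a³ + 27b² = 4·4³ + 27·11² = 4·64 + 27·121 ≡ 8 (mod 19). Nonzero ⇒ E is nonsingular.
For each x ∈ F_19, compute rhs = x³ + 4·x + 11 mod 19, then count y ∈ F_19 with y² ≡ rhs.
  x = 0: rhs = 11, matching y values: 7, 12 (2 points).
  x = 1: rhs = 16, matching y values: 4, 15 (2 points).
  x = 2: rhs = 8, matching y values: none (0 points).
  x = 3: rhs = 12, matching y values: none (0 points).
  x = 4: rhs = 15, matching y values: none (0 points).
  x = 5: rhs = 4, matching y values: 2, 17 (2 points).
  x = 6: rhs = 4, matching y values: 2, 17 (2 points).
  x = 7: rhs = 2, matching y values: none (0 points).
  x = 8: rhs = 4, matching y values: 2, 17 (2 points).
  x = 9: rhs = 16, matching y values: 4, 15 (2 points).
  x = 10: rhs = 6, matching y values: 5, 14 (2 points).
  x = 11: rhs = 18, matching y values: none (0 points).
  x = 12: rhs = 1, matching y values: 1, 18 (2 points).
  x = 13: rhs = 18, matching y values: none (0 points).
  x = 14: rhs = 18, matching y values: none (0 points).
  x = 15: rhs = 7, matching y values: 8, 11 (2 points).
  x = 16: rhs = 10, matching y values: none (0 points).
  x = 17: rhs = 14, matching y values: none (0 points).
  x = 18: rhs = 6, matching y values: 5, 14 (2 points).
Total affine count: 20.
Full point count |E(F_19)| = 20 + 1 = 21.
Hasse bound: |21 − (19+1)| = |1| = 1 ≤ 2√19 ≈ 8.7178 ✓.


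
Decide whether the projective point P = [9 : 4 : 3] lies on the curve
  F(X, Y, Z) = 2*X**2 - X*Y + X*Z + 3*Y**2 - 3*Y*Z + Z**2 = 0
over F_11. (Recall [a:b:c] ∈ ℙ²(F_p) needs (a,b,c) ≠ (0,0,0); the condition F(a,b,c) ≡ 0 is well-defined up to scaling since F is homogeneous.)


F(9,4,3) ≡ 9 (mod 11); P is NOT on the curve.

Evaluate F(9, 4, 3) term-by-term (mod 11).
  2*X**2 ↦ 2·81·1·1 = 162
  -X*Y ↦ -1·9·4·1 = -36
  X*Z ↦ 1·9·1·3 = 27
  3*Y**2 ↦ 3·1·16·1 = 48
  -3*Y*Z ↦ -3·1·4·3 = -36
  Z**2 ↦ 1·1·1·9 = 9
Sum: F(9, 4, 3) = (162) + (-36) + (27) + (48) + (-36) + (9) = 174.
Reducing mod 11: 174 ≡ 9 (mod 11).
Since F(a, b, c) ≡ 9 ≠ 0 (mod 11), P does NOT lie on the curve.


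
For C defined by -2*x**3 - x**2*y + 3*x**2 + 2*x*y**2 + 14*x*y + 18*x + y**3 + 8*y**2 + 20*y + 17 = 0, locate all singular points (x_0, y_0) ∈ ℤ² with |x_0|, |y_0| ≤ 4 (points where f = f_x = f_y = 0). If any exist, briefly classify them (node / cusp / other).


Singular points: {(1, -3)}; classification: cusp.

Compute partial derivatives:
  f_x = -6*x**2 - 2*x*y + 6*x + 2*y**2 + 14*y + 18.
  f_y = -x**2 + 4*x*y + 14*x + 3*y**2 + 16*y + 20.
Scan x_0 ∈ {−4, ..., 4}. For each x_0, f_y(x_0, y) is a polynomial in y; find its integer roots y ∈ {−4, ..., 4}, then test f_x and f at those candidates.
  x = -4: f_y(-4, y) = 3*y**2 - 52; no integer root y with |y| ≤ 4.
  x = -3: f_y(-3, y) = 3*y**2 + 4*y - 31; no integer root y with |y| ≤ 4.
  x = -2: f_y(-2, y) = 3*y**2 + 8*y - 12; no integer root y with |y| ≤ 4.
  x = -1: f_y(-1, y) = 3*y**2 + 12*y + 5; no integer root y with |y| ≤ 4.
  x = 0: f_y(0, y) = 3*y**2 + 16*y + 20; vanishes at y ∈ {-2}. (0, -2): f_x = -2 ≠ 0.
  x = 1: f_y(1, y) = 3*y**2 + 20*y + 33; vanishes at y ∈ {-3}. (1, -3): f_x = 0, f = 0 — SINGULAR.
  x = 2: f_y(2, y) = 3*y**2 + 24*y + 44; no integer root y with |y| ≤ 4.
  x = 3: f_y(3, y) = 3*y**2 + 28*y + 53; no integer root y with |y| ≤ 4.
  x = 4: f_y(4, y) = 3*y**2 + 32*y + 60; no integer root y with |y| ≤ 4.
Only singular point on the grid: (1, -3).
Classify: substitute x = 1 + u, y = -3 + v and expand: f = -2*u**3 - u**2*v + 2*u*v**2 + v**3 + v**2.
No constant or linear terms (consistent with a singular point). Quadratic part: v**2. Cubic part: -2*u**3 - u**2*v + 2*u*v**2 + v**3.
The quadratic part v**2 is a perfect square, so there is a single (double) tangent line v = 0, i.e. y = -3. Restricting the cubic part to that line (v = 0) leaves -2*u**3 ≠ 0, so f is not divisible by v and the branch is v² ≈ 2*u**3 to lowest order — this is a cusp.
Classification: cusp.


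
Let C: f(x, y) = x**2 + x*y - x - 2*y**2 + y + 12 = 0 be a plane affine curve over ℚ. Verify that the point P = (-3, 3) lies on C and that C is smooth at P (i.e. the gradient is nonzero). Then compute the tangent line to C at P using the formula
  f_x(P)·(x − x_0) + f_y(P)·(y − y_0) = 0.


Tangent line at P: -4*x - 14*y + 30 = 0.

Step 1: f(-3, 3) = 0, so P lies on C.
Step 2: partial derivatives
  f_x(x, y) = 2*x + y - 1, f_y(x, y) = x - 4*y + 1.
  f_x(P) = -4, f_y(P) = -14 (gradient nonzero, so P is smooth).
Step 3: tangent line at P: -4·(x − -3) + -14·(y − 3) = 0.
Expanding: -4*x - 14*y + 30 = 0.


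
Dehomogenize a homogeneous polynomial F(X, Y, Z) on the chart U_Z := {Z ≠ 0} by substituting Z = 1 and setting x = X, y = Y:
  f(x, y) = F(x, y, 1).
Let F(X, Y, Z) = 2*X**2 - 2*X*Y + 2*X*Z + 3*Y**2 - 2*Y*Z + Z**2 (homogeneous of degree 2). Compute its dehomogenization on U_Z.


f(x, y) = 2*x**2 - 2*x*y + 2*x + 3*y**2 - 2*y + 1

On U_Z we set Z = 1. Each monomial c·X^i·Y^j·Z^k in F becomes c·x^i·y^j·1^k = c·x^i·y^j.
Substituting Z = 1: F(X, Y, 1) = 2*x**2 - 2*x*y + 2*x + 3*y**2 - 2*y + 1.
Note: deg(f) ≤ deg(F) = 2; strict inequality happens when F is divisible by Z (lost terms).


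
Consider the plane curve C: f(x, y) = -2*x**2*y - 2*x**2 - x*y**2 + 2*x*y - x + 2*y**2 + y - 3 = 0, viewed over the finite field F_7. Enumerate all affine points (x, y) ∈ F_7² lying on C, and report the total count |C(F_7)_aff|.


Affine F_7-points: {(0, 1), (0, 2), (1, 2), (1, 4), (2, 5), (3, 4), (3, 6), (4, 3), (6, 3), (6, 5)}; count = 10.

For each of the 49 pairs (x, y) ∈ F_7², evaluate f(x, y) mod 7. Record the zeros.
  x = 0: [0↦4, 1↦0, 2↦0, 3↦4, 4↦5, 5↦3, 6↦5]  zeros at y ∈ {1, 2}
  x = 1: [0↦1, 1↦3, 2↦0, 3↦6, 4↦0, 5↦3, 6↦1]  zeros at y ∈ {2, 4}
  x = 2: [0↦1, 1↦5, 2↦2, 3↦6, 4↦3, 5↦0, 6↦4]  zeros at y ∈ {5}
  x = 3: [0↦4, 1↦6, 2↦6, 3↦4, 4↦0, 5↦1, 6↦0]  zeros at y ∈ {4, 6}
  x = 4: [0↦3, 1↦6, 2↦5, 3↦0, 4↦5, 5↦6, 6↦3]  zeros at y ∈ {3}
  x = 5: [0↦5, 1↦5, 2↦6, 3↦1, 4↦4, 5↦1, 6↦6]  zeros at y ∈ ∅
  x = 6: [0↦3, 1↦3, 2↦2, 3↦0, 4↦4, 5↦0, 6↦2]  zeros at y ∈ {3, 5}
Collecting zeros: affine points = {(0, 1), (0, 2), (1, 2), (1, 4), (2, 5), (3, 4), (3, 6), (4, 3), (6, 3), (6, 5)}.
Total count |C(F_7)_aff| = 10.


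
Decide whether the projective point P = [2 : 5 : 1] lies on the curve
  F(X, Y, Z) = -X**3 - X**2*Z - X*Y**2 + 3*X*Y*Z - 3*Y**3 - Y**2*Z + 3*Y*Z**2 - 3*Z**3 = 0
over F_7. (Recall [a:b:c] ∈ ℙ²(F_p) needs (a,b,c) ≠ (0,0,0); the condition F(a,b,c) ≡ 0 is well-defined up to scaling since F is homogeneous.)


F(2,5,1) ≡ 0 (mod 7); P is on the curve.

Evaluate F(2, 5, 1) term-by-term (mod 7).
  -X**3 ↦ -1·8·1·1 = -8
  -X**2*Z ↦ -1·4·1·1 = -4
  -X*Y**2 ↦ -1·2·25·1 = -50
  3*X*Y*Z ↦ 3·2·5·1 = 30
  -3*Y**3 ↦ -3·1·125·1 = -375
  -Y**2*Z ↦ -1·1·25·1 = -25
  3*Y*Z**2 ↦ 3·1·5·1 = 15
  -3*Z**3 ↦ -3·1·1·1 = -3
Sum: F(2, 5, 1) = (-8) + (-4) + (-50) + (30) + (-375) + (-25) + (15) + (-3) = -420.
Reducing mod 7: -420 ≡ 0 (mod 7).
Since F(a, b, c) ≡ 0 (mod 7), P lies on the curve.


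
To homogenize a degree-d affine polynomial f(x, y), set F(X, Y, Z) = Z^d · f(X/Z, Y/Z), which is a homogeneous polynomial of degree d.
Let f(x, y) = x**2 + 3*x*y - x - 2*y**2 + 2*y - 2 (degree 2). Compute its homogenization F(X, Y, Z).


F(X, Y, Z) = X**2 + 3*X*Y - X*Z - 2*Y**2 + 2*Y*Z - 2*Z**2

deg(f) = 2.
Substitute x = X/Z, y = Y/Z into f, then multiply by Z^2.
  monomial 1·x^2·y^0 ↦ 1·X^2·Y^0·Z^0.
  monomial 3·x^1·y^1 ↦ 3·X^1·Y^1·Z^0.
  monomial -1·x^1·y^0 ↦ -1·X^1·Y^0·Z^1.
  monomial -2·x^0·y^2 ↦ -2·X^0·Y^2·Z^0.
  monomial 2·x^0·y^1 ↦ 2·X^0·Y^1·Z^1.
  monomial -2·x^0·y^0 ↦ -2·X^0·Y^0·Z^2.
Collecting: F(X, Y, Z) = X**2 + 3*X*Y - X*Z - 2*Y**2 + 2*Y*Z - 2*Z**2.


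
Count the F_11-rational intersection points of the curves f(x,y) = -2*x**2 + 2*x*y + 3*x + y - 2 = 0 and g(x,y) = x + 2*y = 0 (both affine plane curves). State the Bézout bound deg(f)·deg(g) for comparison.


Common zeros: ∅; count = 0; Bézout bound = 2.

deg(f) = 2, deg(g) = 1, so Bézout bound = 2.
Scan x ∈ F_11. For each x, list the y ∈ F_11 with f(x, y) ≡ 0 and those with g(x, y) ≡ 0 (mod 11); the common zeros in that column are the intersection.
  x = 0: f ≡ 0 at y ∈ {2}; g ≡ 0 at y ∈ {0}; common: ∅.
  x = 1: f ≡ 0 at y ∈ {4}; g ≡ 0 at y ∈ {5}; common: ∅.
  x = 2: f ≡ 0 at y ∈ {3}; g ≡ 0 at y ∈ {10}; common: ∅.
  x = 3: f ≡ 0 at y ∈ {0}; g ≡ 0 at y ∈ {4}; common: ∅.
  x = 4: f ≡ 0 at y ∈ {0}; g ≡ 0 at y ∈ {9}; common: ∅.
  x = 5: f ≡ 0 at y ∈ ∅; g ≡ 0 at y ∈ {3}; common: ∅.
  x = 6: f ≡ 0 at y ∈ {6}; g ≡ 0 at y ∈ {8}; common: ∅.
  x = 7: f ≡ 0 at y ∈ {6}; g ≡ 0 at y ∈ {2}; common: ∅.
  x = 8: f ≡ 0 at y ∈ {3}; g ≡ 0 at y ∈ {7}; common: ∅.
  x = 9: f ≡ 0 at y ∈ {2}; g ≡ 0 at y ∈ {1}; common: ∅.
  x = 10: f ≡ 0 at y ∈ {4}; g ≡ 0 at y ∈ {6}; common: ∅.
Collecting: common zeros = ∅, so the count is 0.
Comparison with the Bézout bound: 0 ≤ 2 = deg(f)·deg(g), as expected for curves with no common component (the affine F_11-count falls short of the bound because intersections may lie at infinity, over extension fields, or carry multiplicity).


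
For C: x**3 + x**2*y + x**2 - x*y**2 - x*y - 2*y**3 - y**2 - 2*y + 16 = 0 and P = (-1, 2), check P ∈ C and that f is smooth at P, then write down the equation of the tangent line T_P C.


Tangent line at P: -9*x - 24*y + 39 = 0.

Step 1: f(-1, 2) = 0, so P lies on C.
Step 2: partial derivatives
  f_x(x, y) = 3*x**2 + 2*x*y + 2*x - y**2 - y, f_y(x, y) = x**2 - 2*x*y - x - 6*y**2 - 2*y - 2.
  f_x(P) = -9, f_y(P) = -24 (gradient nonzero, so P is smooth).
Step 3: tangent line at P: -9·(x − -1) + -24·(y − 2) = 0.
Expanding: -9*x - 24*y + 39 = 0.


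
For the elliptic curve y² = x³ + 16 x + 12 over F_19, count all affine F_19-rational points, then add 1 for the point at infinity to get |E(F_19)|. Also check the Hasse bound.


Affine points = {(3, 7), (3, 12), (4, 8), (4, 11), (6, 1), (6, 18), (7, 7), (7, 12), (8, 5), (8, 14), (9, 7), (9, 12), (13, 2), (13, 17), (14, 4), (14, 15), (15, 6), (15, 13)}; affine count = 18; |E(F_19)| = 19.

Discriminant check: Δ ∝ 4a³ + 27b² = 4·16³ + 27·12² = 4·4096 + 27·144 ≡ 18 (mod 19). Nonzero ⇒ E is nonsingular.
For each x ∈ F_19, compute rhs = x³ + 16·x + 12 mod 19, then count y ∈ F_19 with y² ≡ rhs.
  x = 0: rhs = 12, matching y values: none (0 points).
  x = 1: rhs = 10, matching y values: none (0 points).
  x = 2: rhs = 14, matching y values: none (0 points).
  x = 3: rhs = 11, matching y values: 7, 12 (2 points).
  x = 4: rhs = 7, matching y values: 8, 11 (2 points).
  x = 5: rhs = 8, matching y values: none (0 points).
  x = 6: rhs = 1, matching y values: 1, 18 (2 points).
  x = 7: rhs = 11, matching y values: 7, 12 (2 points).
  x = 8: rhs = 6, matching y values: 5, 14 (2 points).
  x = 9: rhs = 11, matching y values: 7, 12 (2 points).
  x = 10: rhs = 13, matching y values: none (0 points).
  x = 11: rhs = 18, matching y values: none (0 points).
  x = 12: rhs = 13, matching y values: none (0 points).
  x = 13: rhs = 4, matching y values: 2, 17 (2 points).
  x = 14: rhs = 16, matching y values: 4, 15 (2 points).
  x = 15: rhs = 17, matching y values: 6, 13 (2 points).
  x = 16: rhs = 13, matching y values: none (0 points).
  x = 17: rhs = 10, matching y values: none (0 points).
  x = 18: rhs = 14, matching y values: none (0 points).
Total affine count: 18.
Full point count |E(F_19)| = 18 + 1 = 19.
Hasse bound: |19 − (19+1)| = |-1| = 1 ≤ 2√19 ≈ 8.7178 ✓.


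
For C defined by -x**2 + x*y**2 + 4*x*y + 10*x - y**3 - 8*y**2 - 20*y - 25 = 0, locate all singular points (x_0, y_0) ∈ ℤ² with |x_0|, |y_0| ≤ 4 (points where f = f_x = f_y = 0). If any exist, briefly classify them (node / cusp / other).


Singular points: {(3, -2)}; classification: node.

Compute partial derivatives:
  f_x = -2*x + y**2 + 4*y + 10.
  f_y = 2*x*y + 4*x - 3*y**2 - 16*y - 20.
Scan x_0 ∈ {−4, ..., 4}. For each x_0, f_y(x_0, y) is a polynomial in y; find its integer roots y ∈ {−4, ..., 4}, then test f_x and f at those candidates.
  x = -4: f_y(-4, y) = -3*y**2 - 24*y - 36; vanishes at y ∈ {-2}. (-4, -2): f_x = 14 ≠ 0.
  x = -3: f_y(-3, y) = -3*y**2 - 22*y - 32; vanishes at y ∈ {-2}. (-3, -2): f_x = 12 ≠ 0.
  x = -2: f_y(-2, y) = -3*y**2 - 20*y - 28; vanishes at y ∈ {-2}. (-2, -2): f_x = 10 ≠ 0.
  x = -1: f_y(-1, y) = -3*y**2 - 18*y - 24; vanishes at y ∈ {-4, -2}. (-1, -4): f_x = 12 ≠ 0; (-1, -2): f_x = 8 ≠ 0.
  x = 0: f_y(0, y) = -3*y**2 - 16*y - 20; vanishes at y ∈ {-2}. (0, -2): f_x = 6 ≠ 0.
  x = 1: f_y(1, y) = -3*y**2 - 14*y - 16; vanishes at y ∈ {-2}. (1, -2): f_x = 4 ≠ 0.
  x = 2: f_y(2, y) = -3*y**2 - 12*y - 12; vanishes at y ∈ {-2}. (2, -2): f_x = 2 ≠ 0.
  x = 3: f_y(3, y) = -3*y**2 - 10*y - 8; vanishes at y ∈ {-2}. (3, -2): f_x = 0, f = 0 — SINGULAR.
  x = 4: f_y(4, y) = -3*y**2 - 8*y - 4; vanishes at y ∈ {-2}. (4, -2): f_x = -2 ≠ 0.
Only singular point on the grid: (3, -2).
Classify: substitute x = 3 + u, y = -2 + v and expand: f = -u**2 + u*v**2 - v**3 + v**2.
No constant or linear terms (consistent with a singular point). Quadratic part: -u**2 + v**2. Cubic part: u*v**2 - v**3.
The quadratic part v**2 - u**2 = (v − u)(v + u) splits into two distinct linear factors, so there are two distinct tangent lines y − -2 = ±(x − 3) — this is a node (ordinary double point).
Classification: node.


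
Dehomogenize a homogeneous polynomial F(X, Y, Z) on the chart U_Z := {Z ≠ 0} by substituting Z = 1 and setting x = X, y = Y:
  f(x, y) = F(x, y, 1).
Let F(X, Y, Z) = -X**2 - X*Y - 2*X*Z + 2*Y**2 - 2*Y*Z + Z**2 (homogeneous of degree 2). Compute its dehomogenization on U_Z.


f(x, y) = -x**2 - x*y - 2*x + 2*y**2 - 2*y + 1

On U_Z we set Z = 1. Each monomial c·X^i·Y^j·Z^k in F becomes c·x^i·y^j·1^k = c·x^i·y^j.
Substituting Z = 1: F(X, Y, 1) = -x**2 - x*y - 2*x + 2*y**2 - 2*y + 1.
Note: deg(f) ≤ deg(F) = 2; strict inequality happens when F is divisible by Z (lost terms).


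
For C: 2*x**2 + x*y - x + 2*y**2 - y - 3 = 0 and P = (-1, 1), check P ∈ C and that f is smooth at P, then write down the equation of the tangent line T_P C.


Tangent line at P: -4*x + 2*y - 6 = 0.

Step 1: f(-1, 1) = 0, so P lies on C.
Step 2: partial derivatives
  f_x(x, y) = 4*x + y - 1, f_y(x, y) = x + 4*y - 1.
  f_x(P) = -4, f_y(P) = 2 (gradient nonzero, so P is smooth).
Step 3: tangent line at P: -4·(x − -1) + 2·(y − 1) = 0.
Expanding: -4*x + 2*y - 6 = 0.


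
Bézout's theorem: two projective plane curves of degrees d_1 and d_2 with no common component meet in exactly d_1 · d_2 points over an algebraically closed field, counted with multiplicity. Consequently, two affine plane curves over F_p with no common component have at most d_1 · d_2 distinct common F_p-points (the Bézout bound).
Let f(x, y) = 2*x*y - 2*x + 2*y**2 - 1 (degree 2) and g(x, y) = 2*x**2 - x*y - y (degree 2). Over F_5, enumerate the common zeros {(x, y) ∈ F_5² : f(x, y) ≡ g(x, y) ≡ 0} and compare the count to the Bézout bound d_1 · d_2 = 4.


Common zeros: ∅; count = 0; Bézout bound = 4.

deg(f) = 2, deg(g) = 2, so Bézout bound = 4.
Scan x ∈ F_5. For each x, list the y ∈ F_5 with f(x, y) ≡ 0 and those with g(x, y) ≡ 0 (mod 5); the common zeros in that column are the intersection.
  x = 0: f ≡ 0 at y ∈ ∅; g ≡ 0 at y ∈ {0}; common: ∅.
  x = 1: f ≡ 0 at y ∈ ∅; g ≡ 0 at y ∈ {1}; common: ∅.
  x = 2: f ≡ 0 at y ∈ {0, 3}; g ≡ 0 at y ∈ {1}; common: ∅.
  x = 3: f ≡ 0 at y ∈ ∅; g ≡ 0 at y ∈ {2}; common: ∅.
  x = 4: f ≡ 0 at y ∈ {2, 4}; g ≡ 0 at y ∈ ∅; common: ∅.
Collecting: common zeros = ∅, so the count is 0.
Comparison with the Bézout bound: 0 ≤ 4 = deg(f)·deg(g), as expected for curves with no common component (the affine F_5-count falls short of the bound because intersections may lie at infinity, over extension fields, or carry multiplicity).


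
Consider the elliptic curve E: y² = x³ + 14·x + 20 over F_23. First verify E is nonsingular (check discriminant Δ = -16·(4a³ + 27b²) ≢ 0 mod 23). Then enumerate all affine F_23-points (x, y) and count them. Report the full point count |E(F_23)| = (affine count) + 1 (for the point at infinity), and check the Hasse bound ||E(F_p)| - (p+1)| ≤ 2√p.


Affine points = {(1, 9), (1, 14), (4, 5), (4, 18), (5, 10), (5, 13), (7, 1), (7, 22), (8, 0), (9, 1), (9, 22), (14, 4), (14, 19), (16, 4), (16, 19), (18, 3), (18, 20)}; affine count = 17; |E(F_23)| = 18.

Discriminant check: Δ ∝ 4a³ + 27b² = 4·14³ + 27·20² = 4·2744 + 27·400 ≡ 18 (mod 23). Nonzero ⇒ E is nonsingular.
For each x ∈ F_23, compute rhs = x³ + 14·x + 20 mod 23, then count y ∈ F_23 with y² ≡ rhs.
  x = 0: rhs = 20, matching y values: none (0 points).
  x = 1: rhs = 12, matching y values: 9, 14 (2 points).
  x = 2: rhs = 10, matching y values: none (0 points).
  x = 3: rhs = 20, matching y values: none (0 points).
  x = 4: rhs = 2, matching y values: 5, 18 (2 points).
  x = 5: rhs = 8, matching y values: 10, 13 (2 points).
  x = 6: rhs = 21, matching y values: none (0 points).
  x = 7: rhs = 1, matching y values: 1, 22 (2 points).
  x = 8: rhs = 0, matching y values: 0 (1 points).
  x = 9: rhs = 1, matching y values: 1, 22 (2 points).
  x = 10: rhs = 10, matching y values: none (0 points).
  x = 11: rhs = 10, matching y values: none (0 points).
  x = 12: rhs = 7, matching y values: none (0 points).
  x = 13: rhs = 7, matching y values: none (0 points).
  x = 14: rhs = 16, matching y values: 4, 19 (2 points).
  x = 15: rhs = 17, matching y values: none (0 points).
  x = 16: rhs = 16, matching y values: 4, 19 (2 points).
  x = 17: rhs = 19, matching y values: none (0 points).
  x = 18: rhs = 9, matching y values: 3, 20 (2 points).
  x = 19: rhs = 15, matching y values: none (0 points).
  x = 20: rhs = 20, matching y values: none (0 points).
  x = 21: rhs = 7, matching y values: none (0 points).
  x = 22: rhs = 5, matching y values: none (0 points).
Total affine count: 17.
Full point count |E(F_23)| = 17 + 1 = 18.
Hasse bound: |18 − (23+1)| = |-6| = 6 ≤ 2√23 ≈ 9.5917 ✓.


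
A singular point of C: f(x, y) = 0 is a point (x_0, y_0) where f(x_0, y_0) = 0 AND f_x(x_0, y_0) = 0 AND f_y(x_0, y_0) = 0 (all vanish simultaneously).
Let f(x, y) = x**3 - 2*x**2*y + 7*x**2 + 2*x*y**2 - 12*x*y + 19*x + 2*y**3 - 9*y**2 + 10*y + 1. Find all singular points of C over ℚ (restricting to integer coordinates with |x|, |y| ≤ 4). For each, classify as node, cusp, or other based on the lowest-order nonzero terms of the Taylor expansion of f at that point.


Singular points: {(-1, 2)}; classification: cusp.

Compute partial derivatives:
  f_x = 3*x**2 - 4*x*y + 14*x + 2*y**2 - 12*y + 19.
  f_y = -2*x**2 + 4*x*y - 12*x + 6*y**2 - 18*y + 10.
Scan x_0 ∈ {−4, ..., 4}. For each x_0, f_y(x_0, y) is a polynomial in y; find its integer roots y ∈ {−4, ..., 4}, then test f_x and f at those candidates.
  x = -4: f_y(-4, y) = 6*y**2 - 34*y + 26; no integer root y with |y| ≤ 4.
  x = -3: f_y(-3, y) = 6*y**2 - 30*y + 28; no integer root y with |y| ≤ 4.
  x = -2: f_y(-2, y) = 6*y**2 - 26*y + 26; no integer root y with |y| ≤ 4.
  x = -1: f_y(-1, y) = 6*y**2 - 22*y + 20; vanishes at y ∈ {2}. (-1, 2): f_x = 0, f = 0 — SINGULAR.
  x = 0: f_y(0, y) = 6*y**2 - 18*y + 10; no integer root y with |y| ≤ 4.
  x = 1: f_y(1, y) = 6*y**2 - 14*y - 4; no integer root y with |y| ≤ 4.
  x = 2: f_y(2, y) = 6*y**2 - 10*y - 22; no integer root y with |y| ≤ 4.
  x = 3: f_y(3, y) = 6*y**2 - 6*y - 44; no integer root y with |y| ≤ 4.
  x = 4: f_y(4, y) = 6*y**2 - 2*y - 70; no integer root y with |y| ≤ 4.
Only singular point on the grid: (-1, 2).
Classify: substitute x = -1 + u, y = 2 + v and expand: f = u**3 - 2*u**2*v + 2*u*v**2 + 2*v**3 + v**2.
No constant or linear terms (consistent with a singular point). Quadratic part: v**2. Cubic part: u**3 - 2*u**2*v + 2*u*v**2 + 2*v**3.
The quadratic part v**2 is a perfect square, so there is a single (double) tangent line v = 0, i.e. y = 2. Restricting the cubic part to that line (v = 0) leaves u**3 ≠ 0, so f is not divisible by v and the branch is v² ≈ -u**3 to lowest order — this is a cusp.
Classification: cusp.
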